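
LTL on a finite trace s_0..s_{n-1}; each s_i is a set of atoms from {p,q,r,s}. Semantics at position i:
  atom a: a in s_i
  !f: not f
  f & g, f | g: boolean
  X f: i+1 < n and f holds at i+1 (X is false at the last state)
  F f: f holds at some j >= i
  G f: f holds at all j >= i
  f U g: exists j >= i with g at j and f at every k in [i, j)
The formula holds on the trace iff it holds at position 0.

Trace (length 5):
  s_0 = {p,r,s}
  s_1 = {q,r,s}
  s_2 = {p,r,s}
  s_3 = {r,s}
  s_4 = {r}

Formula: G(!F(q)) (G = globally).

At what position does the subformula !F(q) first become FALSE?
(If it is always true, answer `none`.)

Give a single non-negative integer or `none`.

s_0={p,r,s}: !F(q)=False F(q)=True q=False
s_1={q,r,s}: !F(q)=False F(q)=True q=True
s_2={p,r,s}: !F(q)=True F(q)=False q=False
s_3={r,s}: !F(q)=True F(q)=False q=False
s_4={r}: !F(q)=True F(q)=False q=False
G(!F(q)) holds globally = False
First violation at position 0.

Answer: 0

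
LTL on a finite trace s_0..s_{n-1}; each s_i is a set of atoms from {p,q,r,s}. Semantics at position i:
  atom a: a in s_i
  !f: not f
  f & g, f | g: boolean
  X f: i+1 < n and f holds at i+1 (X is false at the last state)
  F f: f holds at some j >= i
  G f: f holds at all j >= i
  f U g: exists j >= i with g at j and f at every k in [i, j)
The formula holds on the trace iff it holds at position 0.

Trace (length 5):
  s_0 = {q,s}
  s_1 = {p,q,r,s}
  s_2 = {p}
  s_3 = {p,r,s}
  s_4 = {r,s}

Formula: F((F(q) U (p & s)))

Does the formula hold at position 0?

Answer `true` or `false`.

Answer: true

Derivation:
s_0={q,s}: F((F(q) U (p & s)))=True (F(q) U (p & s))=True F(q)=True q=True (p & s)=False p=False s=True
s_1={p,q,r,s}: F((F(q) U (p & s)))=True (F(q) U (p & s))=True F(q)=True q=True (p & s)=True p=True s=True
s_2={p}: F((F(q) U (p & s)))=True (F(q) U (p & s))=False F(q)=False q=False (p & s)=False p=True s=False
s_3={p,r,s}: F((F(q) U (p & s)))=True (F(q) U (p & s))=True F(q)=False q=False (p & s)=True p=True s=True
s_4={r,s}: F((F(q) U (p & s)))=False (F(q) U (p & s))=False F(q)=False q=False (p & s)=False p=False s=True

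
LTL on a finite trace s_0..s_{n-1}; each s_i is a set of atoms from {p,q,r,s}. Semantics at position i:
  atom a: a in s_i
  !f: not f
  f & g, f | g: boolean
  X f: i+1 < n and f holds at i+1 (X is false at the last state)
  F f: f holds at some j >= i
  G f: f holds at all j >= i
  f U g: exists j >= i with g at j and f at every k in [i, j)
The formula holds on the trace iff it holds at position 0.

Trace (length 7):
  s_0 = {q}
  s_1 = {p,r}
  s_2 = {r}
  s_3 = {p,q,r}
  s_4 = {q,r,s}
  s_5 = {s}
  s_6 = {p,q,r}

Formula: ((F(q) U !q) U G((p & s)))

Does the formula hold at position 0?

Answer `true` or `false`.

s_0={q}: ((F(q) U !q) U G((p & s)))=False (F(q) U !q)=True F(q)=True q=True !q=False G((p & s))=False (p & s)=False p=False s=False
s_1={p,r}: ((F(q) U !q) U G((p & s)))=False (F(q) U !q)=True F(q)=True q=False !q=True G((p & s))=False (p & s)=False p=True s=False
s_2={r}: ((F(q) U !q) U G((p & s)))=False (F(q) U !q)=True F(q)=True q=False !q=True G((p & s))=False (p & s)=False p=False s=False
s_3={p,q,r}: ((F(q) U !q) U G((p & s)))=False (F(q) U !q)=True F(q)=True q=True !q=False G((p & s))=False (p & s)=False p=True s=False
s_4={q,r,s}: ((F(q) U !q) U G((p & s)))=False (F(q) U !q)=True F(q)=True q=True !q=False G((p & s))=False (p & s)=False p=False s=True
s_5={s}: ((F(q) U !q) U G((p & s)))=False (F(q) U !q)=True F(q)=True q=False !q=True G((p & s))=False (p & s)=False p=False s=True
s_6={p,q,r}: ((F(q) U !q) U G((p & s)))=False (F(q) U !q)=False F(q)=True q=True !q=False G((p & s))=False (p & s)=False p=True s=False

Answer: false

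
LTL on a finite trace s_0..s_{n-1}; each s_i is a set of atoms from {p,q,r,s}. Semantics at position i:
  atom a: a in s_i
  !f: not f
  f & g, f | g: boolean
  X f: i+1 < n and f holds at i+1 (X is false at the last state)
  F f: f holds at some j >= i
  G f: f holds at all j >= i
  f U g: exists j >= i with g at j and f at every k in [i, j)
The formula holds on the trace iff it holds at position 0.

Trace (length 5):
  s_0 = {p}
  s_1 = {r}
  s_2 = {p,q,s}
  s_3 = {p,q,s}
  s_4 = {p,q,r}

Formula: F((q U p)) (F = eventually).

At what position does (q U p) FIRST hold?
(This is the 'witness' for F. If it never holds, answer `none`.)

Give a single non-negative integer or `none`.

s_0={p}: (q U p)=True q=False p=True
s_1={r}: (q U p)=False q=False p=False
s_2={p,q,s}: (q U p)=True q=True p=True
s_3={p,q,s}: (q U p)=True q=True p=True
s_4={p,q,r}: (q U p)=True q=True p=True
F((q U p)) holds; first witness at position 0.

Answer: 0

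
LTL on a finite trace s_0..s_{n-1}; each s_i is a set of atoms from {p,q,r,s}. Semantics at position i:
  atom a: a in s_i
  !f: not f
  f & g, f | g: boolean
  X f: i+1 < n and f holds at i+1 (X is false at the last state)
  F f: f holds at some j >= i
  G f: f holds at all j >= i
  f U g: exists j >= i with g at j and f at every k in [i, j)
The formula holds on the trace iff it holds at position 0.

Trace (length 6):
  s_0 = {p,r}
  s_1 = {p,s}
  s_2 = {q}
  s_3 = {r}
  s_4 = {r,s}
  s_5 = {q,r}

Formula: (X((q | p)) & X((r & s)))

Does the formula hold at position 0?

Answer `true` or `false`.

s_0={p,r}: (X((q | p)) & X((r & s)))=False X((q | p))=True (q | p)=True q=False p=True X((r & s))=False (r & s)=False r=True s=False
s_1={p,s}: (X((q | p)) & X((r & s)))=False X((q | p))=True (q | p)=True q=False p=True X((r & s))=False (r & s)=False r=False s=True
s_2={q}: (X((q | p)) & X((r & s)))=False X((q | p))=False (q | p)=True q=True p=False X((r & s))=False (r & s)=False r=False s=False
s_3={r}: (X((q | p)) & X((r & s)))=False X((q | p))=False (q | p)=False q=False p=False X((r & s))=True (r & s)=False r=True s=False
s_4={r,s}: (X((q | p)) & X((r & s)))=False X((q | p))=True (q | p)=False q=False p=False X((r & s))=False (r & s)=True r=True s=True
s_5={q,r}: (X((q | p)) & X((r & s)))=False X((q | p))=False (q | p)=True q=True p=False X((r & s))=False (r & s)=False r=True s=False

Answer: false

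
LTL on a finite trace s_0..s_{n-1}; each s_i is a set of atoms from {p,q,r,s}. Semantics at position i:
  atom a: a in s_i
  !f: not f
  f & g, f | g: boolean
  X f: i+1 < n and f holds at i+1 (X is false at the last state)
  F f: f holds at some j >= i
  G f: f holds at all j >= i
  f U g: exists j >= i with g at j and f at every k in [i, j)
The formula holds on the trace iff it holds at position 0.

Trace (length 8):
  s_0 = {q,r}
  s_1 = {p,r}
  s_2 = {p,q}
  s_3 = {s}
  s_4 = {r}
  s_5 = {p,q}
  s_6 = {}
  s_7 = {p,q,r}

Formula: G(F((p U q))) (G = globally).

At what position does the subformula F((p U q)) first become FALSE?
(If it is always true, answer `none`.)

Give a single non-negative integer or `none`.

s_0={q,r}: F((p U q))=True (p U q)=True p=False q=True
s_1={p,r}: F((p U q))=True (p U q)=True p=True q=False
s_2={p,q}: F((p U q))=True (p U q)=True p=True q=True
s_3={s}: F((p U q))=True (p U q)=False p=False q=False
s_4={r}: F((p U q))=True (p U q)=False p=False q=False
s_5={p,q}: F((p U q))=True (p U q)=True p=True q=True
s_6={}: F((p U q))=True (p U q)=False p=False q=False
s_7={p,q,r}: F((p U q))=True (p U q)=True p=True q=True
G(F((p U q))) holds globally = True
No violation — formula holds at every position.

Answer: none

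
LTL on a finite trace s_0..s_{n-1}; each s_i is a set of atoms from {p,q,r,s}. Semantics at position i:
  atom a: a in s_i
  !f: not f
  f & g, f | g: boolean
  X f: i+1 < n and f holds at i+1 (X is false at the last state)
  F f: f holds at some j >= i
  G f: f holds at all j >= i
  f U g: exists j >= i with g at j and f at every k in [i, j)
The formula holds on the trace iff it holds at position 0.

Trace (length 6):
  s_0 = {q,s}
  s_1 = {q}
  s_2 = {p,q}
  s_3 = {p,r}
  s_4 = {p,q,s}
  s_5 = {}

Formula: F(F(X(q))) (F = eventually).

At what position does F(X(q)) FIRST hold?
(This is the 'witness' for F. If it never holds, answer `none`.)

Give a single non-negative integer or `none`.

s_0={q,s}: F(X(q))=True X(q)=True q=True
s_1={q}: F(X(q))=True X(q)=True q=True
s_2={p,q}: F(X(q))=True X(q)=False q=True
s_3={p,r}: F(X(q))=True X(q)=True q=False
s_4={p,q,s}: F(X(q))=False X(q)=False q=True
s_5={}: F(X(q))=False X(q)=False q=False
F(F(X(q))) holds; first witness at position 0.

Answer: 0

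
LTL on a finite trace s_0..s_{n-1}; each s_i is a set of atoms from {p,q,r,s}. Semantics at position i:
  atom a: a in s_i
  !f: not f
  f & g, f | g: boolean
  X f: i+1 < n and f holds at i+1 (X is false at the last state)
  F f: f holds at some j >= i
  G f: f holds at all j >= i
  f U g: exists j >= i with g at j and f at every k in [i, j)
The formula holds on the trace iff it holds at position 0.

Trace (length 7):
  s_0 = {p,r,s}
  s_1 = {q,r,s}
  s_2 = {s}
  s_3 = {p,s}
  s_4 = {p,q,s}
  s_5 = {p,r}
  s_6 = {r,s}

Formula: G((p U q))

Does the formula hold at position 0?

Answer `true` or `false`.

s_0={p,r,s}: G((p U q))=False (p U q)=True p=True q=False
s_1={q,r,s}: G((p U q))=False (p U q)=True p=False q=True
s_2={s}: G((p U q))=False (p U q)=False p=False q=False
s_3={p,s}: G((p U q))=False (p U q)=True p=True q=False
s_4={p,q,s}: G((p U q))=False (p U q)=True p=True q=True
s_5={p,r}: G((p U q))=False (p U q)=False p=True q=False
s_6={r,s}: G((p U q))=False (p U q)=False p=False q=False

Answer: false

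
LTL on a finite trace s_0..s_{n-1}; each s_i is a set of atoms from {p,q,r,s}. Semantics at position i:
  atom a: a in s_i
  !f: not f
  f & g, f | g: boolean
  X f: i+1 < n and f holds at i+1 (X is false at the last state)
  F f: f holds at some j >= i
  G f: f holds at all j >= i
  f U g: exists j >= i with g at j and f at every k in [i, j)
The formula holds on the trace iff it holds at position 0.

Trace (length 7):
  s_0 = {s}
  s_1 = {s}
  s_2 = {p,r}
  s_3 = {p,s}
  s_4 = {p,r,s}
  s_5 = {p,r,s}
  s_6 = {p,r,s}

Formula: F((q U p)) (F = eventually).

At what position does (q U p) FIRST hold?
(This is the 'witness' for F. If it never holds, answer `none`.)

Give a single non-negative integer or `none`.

s_0={s}: (q U p)=False q=False p=False
s_1={s}: (q U p)=False q=False p=False
s_2={p,r}: (q U p)=True q=False p=True
s_3={p,s}: (q U p)=True q=False p=True
s_4={p,r,s}: (q U p)=True q=False p=True
s_5={p,r,s}: (q U p)=True q=False p=True
s_6={p,r,s}: (q U p)=True q=False p=True
F((q U p)) holds; first witness at position 2.

Answer: 2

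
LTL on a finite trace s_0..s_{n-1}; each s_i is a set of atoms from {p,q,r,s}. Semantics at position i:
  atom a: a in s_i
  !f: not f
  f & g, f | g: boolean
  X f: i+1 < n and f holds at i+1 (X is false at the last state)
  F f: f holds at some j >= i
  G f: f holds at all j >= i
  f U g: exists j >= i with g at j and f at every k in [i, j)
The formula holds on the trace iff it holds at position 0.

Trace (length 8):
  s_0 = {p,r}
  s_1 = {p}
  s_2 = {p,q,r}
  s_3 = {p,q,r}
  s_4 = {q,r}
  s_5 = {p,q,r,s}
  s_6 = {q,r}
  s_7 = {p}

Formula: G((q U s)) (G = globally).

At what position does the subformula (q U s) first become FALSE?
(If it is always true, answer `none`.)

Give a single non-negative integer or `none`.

Answer: 0

Derivation:
s_0={p,r}: (q U s)=False q=False s=False
s_1={p}: (q U s)=False q=False s=False
s_2={p,q,r}: (q U s)=True q=True s=False
s_3={p,q,r}: (q U s)=True q=True s=False
s_4={q,r}: (q U s)=True q=True s=False
s_5={p,q,r,s}: (q U s)=True q=True s=True
s_6={q,r}: (q U s)=False q=True s=False
s_7={p}: (q U s)=False q=False s=False
G((q U s)) holds globally = False
First violation at position 0.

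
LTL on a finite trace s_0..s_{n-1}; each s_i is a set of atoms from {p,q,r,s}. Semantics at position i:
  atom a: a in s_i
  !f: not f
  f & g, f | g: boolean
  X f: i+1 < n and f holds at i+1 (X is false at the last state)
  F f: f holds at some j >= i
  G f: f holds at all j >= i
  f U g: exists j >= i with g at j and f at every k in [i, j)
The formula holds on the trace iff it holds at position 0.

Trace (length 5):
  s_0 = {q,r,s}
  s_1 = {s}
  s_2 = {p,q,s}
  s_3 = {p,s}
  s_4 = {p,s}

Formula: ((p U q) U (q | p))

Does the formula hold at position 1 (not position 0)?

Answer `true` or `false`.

s_0={q,r,s}: ((p U q) U (q | p))=True (p U q)=True p=False q=True (q | p)=True
s_1={s}: ((p U q) U (q | p))=False (p U q)=False p=False q=False (q | p)=False
s_2={p,q,s}: ((p U q) U (q | p))=True (p U q)=True p=True q=True (q | p)=True
s_3={p,s}: ((p U q) U (q | p))=True (p U q)=False p=True q=False (q | p)=True
s_4={p,s}: ((p U q) U (q | p))=True (p U q)=False p=True q=False (q | p)=True
Evaluating at position 1: result = False

Answer: false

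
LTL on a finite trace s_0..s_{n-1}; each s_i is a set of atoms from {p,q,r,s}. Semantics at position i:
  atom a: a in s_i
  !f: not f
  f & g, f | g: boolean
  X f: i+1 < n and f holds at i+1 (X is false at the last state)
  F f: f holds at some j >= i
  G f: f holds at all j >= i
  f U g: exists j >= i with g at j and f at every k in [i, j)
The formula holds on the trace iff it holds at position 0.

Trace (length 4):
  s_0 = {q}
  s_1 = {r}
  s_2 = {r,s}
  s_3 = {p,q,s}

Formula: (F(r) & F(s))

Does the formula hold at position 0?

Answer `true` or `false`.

s_0={q}: (F(r) & F(s))=True F(r)=True r=False F(s)=True s=False
s_1={r}: (F(r) & F(s))=True F(r)=True r=True F(s)=True s=False
s_2={r,s}: (F(r) & F(s))=True F(r)=True r=True F(s)=True s=True
s_3={p,q,s}: (F(r) & F(s))=False F(r)=False r=False F(s)=True s=True

Answer: true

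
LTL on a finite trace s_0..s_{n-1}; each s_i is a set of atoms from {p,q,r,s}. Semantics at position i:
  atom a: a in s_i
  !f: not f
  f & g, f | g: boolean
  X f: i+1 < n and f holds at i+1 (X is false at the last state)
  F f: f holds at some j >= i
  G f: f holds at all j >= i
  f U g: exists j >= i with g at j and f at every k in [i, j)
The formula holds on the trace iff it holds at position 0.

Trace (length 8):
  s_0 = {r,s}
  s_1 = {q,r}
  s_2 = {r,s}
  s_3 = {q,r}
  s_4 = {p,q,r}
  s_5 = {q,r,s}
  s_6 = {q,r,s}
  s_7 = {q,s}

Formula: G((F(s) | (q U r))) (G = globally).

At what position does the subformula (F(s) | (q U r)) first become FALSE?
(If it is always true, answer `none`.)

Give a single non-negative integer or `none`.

Answer: none

Derivation:
s_0={r,s}: (F(s) | (q U r))=True F(s)=True s=True (q U r)=True q=False r=True
s_1={q,r}: (F(s) | (q U r))=True F(s)=True s=False (q U r)=True q=True r=True
s_2={r,s}: (F(s) | (q U r))=True F(s)=True s=True (q U r)=True q=False r=True
s_3={q,r}: (F(s) | (q U r))=True F(s)=True s=False (q U r)=True q=True r=True
s_4={p,q,r}: (F(s) | (q U r))=True F(s)=True s=False (q U r)=True q=True r=True
s_5={q,r,s}: (F(s) | (q U r))=True F(s)=True s=True (q U r)=True q=True r=True
s_6={q,r,s}: (F(s) | (q U r))=True F(s)=True s=True (q U r)=True q=True r=True
s_7={q,s}: (F(s) | (q U r))=True F(s)=True s=True (q U r)=False q=True r=False
G((F(s) | (q U r))) holds globally = True
No violation — formula holds at every position.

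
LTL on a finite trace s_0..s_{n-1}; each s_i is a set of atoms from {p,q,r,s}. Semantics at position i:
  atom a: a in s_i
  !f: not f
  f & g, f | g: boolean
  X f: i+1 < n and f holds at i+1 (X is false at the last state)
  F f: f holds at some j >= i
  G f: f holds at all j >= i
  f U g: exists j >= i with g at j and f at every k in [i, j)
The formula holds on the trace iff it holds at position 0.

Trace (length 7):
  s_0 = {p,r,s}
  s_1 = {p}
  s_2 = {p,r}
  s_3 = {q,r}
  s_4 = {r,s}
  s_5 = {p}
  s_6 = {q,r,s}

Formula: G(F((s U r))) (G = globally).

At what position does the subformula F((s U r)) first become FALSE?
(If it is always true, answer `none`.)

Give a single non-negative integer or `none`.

Answer: none

Derivation:
s_0={p,r,s}: F((s U r))=True (s U r)=True s=True r=True
s_1={p}: F((s U r))=True (s U r)=False s=False r=False
s_2={p,r}: F((s U r))=True (s U r)=True s=False r=True
s_3={q,r}: F((s U r))=True (s U r)=True s=False r=True
s_4={r,s}: F((s U r))=True (s U r)=True s=True r=True
s_5={p}: F((s U r))=True (s U r)=False s=False r=False
s_6={q,r,s}: F((s U r))=True (s U r)=True s=True r=True
G(F((s U r))) holds globally = True
No violation — formula holds at every position.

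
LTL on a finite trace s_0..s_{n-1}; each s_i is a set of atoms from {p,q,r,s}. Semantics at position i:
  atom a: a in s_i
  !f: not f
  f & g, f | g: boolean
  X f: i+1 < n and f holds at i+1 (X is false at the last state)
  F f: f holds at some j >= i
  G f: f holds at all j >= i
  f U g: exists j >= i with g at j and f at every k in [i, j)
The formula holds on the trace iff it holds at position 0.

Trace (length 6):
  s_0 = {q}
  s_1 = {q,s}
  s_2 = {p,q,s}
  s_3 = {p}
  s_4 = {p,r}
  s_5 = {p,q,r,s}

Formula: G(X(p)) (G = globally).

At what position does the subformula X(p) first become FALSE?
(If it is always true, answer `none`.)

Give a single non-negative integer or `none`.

s_0={q}: X(p)=False p=False
s_1={q,s}: X(p)=True p=False
s_2={p,q,s}: X(p)=True p=True
s_3={p}: X(p)=True p=True
s_4={p,r}: X(p)=True p=True
s_5={p,q,r,s}: X(p)=False p=True
G(X(p)) holds globally = False
First violation at position 0.

Answer: 0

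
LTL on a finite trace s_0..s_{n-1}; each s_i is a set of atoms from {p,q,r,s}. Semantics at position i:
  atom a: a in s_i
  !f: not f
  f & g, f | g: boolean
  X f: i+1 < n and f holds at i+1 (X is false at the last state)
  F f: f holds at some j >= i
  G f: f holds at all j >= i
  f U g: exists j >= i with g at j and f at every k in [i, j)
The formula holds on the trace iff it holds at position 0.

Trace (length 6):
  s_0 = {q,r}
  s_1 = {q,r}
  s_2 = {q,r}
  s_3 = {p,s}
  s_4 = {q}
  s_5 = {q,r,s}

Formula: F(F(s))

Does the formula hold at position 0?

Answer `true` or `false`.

s_0={q,r}: F(F(s))=True F(s)=True s=False
s_1={q,r}: F(F(s))=True F(s)=True s=False
s_2={q,r}: F(F(s))=True F(s)=True s=False
s_3={p,s}: F(F(s))=True F(s)=True s=True
s_4={q}: F(F(s))=True F(s)=True s=False
s_5={q,r,s}: F(F(s))=True F(s)=True s=True

Answer: true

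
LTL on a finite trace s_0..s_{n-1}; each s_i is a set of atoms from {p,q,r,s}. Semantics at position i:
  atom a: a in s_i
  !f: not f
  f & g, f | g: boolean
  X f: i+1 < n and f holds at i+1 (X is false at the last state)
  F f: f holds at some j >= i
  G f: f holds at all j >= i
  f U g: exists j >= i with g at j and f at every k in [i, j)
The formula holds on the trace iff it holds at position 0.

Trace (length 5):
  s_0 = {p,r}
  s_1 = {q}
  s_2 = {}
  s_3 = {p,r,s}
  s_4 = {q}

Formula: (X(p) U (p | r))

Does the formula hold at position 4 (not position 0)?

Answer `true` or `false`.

s_0={p,r}: (X(p) U (p | r))=True X(p)=False p=True (p | r)=True r=True
s_1={q}: (X(p) U (p | r))=False X(p)=False p=False (p | r)=False r=False
s_2={}: (X(p) U (p | r))=True X(p)=True p=False (p | r)=False r=False
s_3={p,r,s}: (X(p) U (p | r))=True X(p)=False p=True (p | r)=True r=True
s_4={q}: (X(p) U (p | r))=False X(p)=False p=False (p | r)=False r=False
Evaluating at position 4: result = False

Answer: false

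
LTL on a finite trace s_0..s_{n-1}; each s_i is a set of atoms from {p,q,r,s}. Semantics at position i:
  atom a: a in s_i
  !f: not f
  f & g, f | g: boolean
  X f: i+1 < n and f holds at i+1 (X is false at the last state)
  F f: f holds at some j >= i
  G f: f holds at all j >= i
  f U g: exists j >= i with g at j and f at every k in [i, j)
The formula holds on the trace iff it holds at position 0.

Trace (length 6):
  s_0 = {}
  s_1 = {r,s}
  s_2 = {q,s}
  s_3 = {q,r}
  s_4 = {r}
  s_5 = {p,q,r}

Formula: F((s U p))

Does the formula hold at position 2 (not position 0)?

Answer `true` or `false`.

Answer: true

Derivation:
s_0={}: F((s U p))=True (s U p)=False s=False p=False
s_1={r,s}: F((s U p))=True (s U p)=False s=True p=False
s_2={q,s}: F((s U p))=True (s U p)=False s=True p=False
s_3={q,r}: F((s U p))=True (s U p)=False s=False p=False
s_4={r}: F((s U p))=True (s U p)=False s=False p=False
s_5={p,q,r}: F((s U p))=True (s U p)=True s=False p=True
Evaluating at position 2: result = True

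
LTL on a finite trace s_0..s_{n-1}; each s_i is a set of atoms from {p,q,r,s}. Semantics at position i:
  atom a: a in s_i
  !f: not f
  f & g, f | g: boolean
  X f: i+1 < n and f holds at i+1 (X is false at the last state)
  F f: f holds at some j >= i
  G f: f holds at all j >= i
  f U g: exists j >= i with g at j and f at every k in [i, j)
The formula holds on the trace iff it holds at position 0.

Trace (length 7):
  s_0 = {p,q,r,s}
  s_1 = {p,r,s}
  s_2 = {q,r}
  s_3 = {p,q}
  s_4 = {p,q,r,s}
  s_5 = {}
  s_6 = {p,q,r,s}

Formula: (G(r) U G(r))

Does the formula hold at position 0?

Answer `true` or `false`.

Answer: false

Derivation:
s_0={p,q,r,s}: (G(r) U G(r))=False G(r)=False r=True
s_1={p,r,s}: (G(r) U G(r))=False G(r)=False r=True
s_2={q,r}: (G(r) U G(r))=False G(r)=False r=True
s_3={p,q}: (G(r) U G(r))=False G(r)=False r=False
s_4={p,q,r,s}: (G(r) U G(r))=False G(r)=False r=True
s_5={}: (G(r) U G(r))=False G(r)=False r=False
s_6={p,q,r,s}: (G(r) U G(r))=True G(r)=True r=True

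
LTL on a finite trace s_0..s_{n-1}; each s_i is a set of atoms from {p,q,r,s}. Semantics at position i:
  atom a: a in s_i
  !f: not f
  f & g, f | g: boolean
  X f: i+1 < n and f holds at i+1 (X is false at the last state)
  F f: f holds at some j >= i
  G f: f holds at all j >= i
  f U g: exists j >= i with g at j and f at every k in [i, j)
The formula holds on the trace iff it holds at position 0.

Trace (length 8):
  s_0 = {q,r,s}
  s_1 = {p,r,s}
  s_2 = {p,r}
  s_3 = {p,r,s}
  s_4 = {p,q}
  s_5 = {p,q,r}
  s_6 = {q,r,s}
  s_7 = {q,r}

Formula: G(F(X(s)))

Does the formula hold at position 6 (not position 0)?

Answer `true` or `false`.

Answer: false

Derivation:
s_0={q,r,s}: G(F(X(s)))=False F(X(s))=True X(s)=True s=True
s_1={p,r,s}: G(F(X(s)))=False F(X(s))=True X(s)=False s=True
s_2={p,r}: G(F(X(s)))=False F(X(s))=True X(s)=True s=False
s_3={p,r,s}: G(F(X(s)))=False F(X(s))=True X(s)=False s=True
s_4={p,q}: G(F(X(s)))=False F(X(s))=True X(s)=False s=False
s_5={p,q,r}: G(F(X(s)))=False F(X(s))=True X(s)=True s=False
s_6={q,r,s}: G(F(X(s)))=False F(X(s))=False X(s)=False s=True
s_7={q,r}: G(F(X(s)))=False F(X(s))=False X(s)=False s=False
Evaluating at position 6: result = False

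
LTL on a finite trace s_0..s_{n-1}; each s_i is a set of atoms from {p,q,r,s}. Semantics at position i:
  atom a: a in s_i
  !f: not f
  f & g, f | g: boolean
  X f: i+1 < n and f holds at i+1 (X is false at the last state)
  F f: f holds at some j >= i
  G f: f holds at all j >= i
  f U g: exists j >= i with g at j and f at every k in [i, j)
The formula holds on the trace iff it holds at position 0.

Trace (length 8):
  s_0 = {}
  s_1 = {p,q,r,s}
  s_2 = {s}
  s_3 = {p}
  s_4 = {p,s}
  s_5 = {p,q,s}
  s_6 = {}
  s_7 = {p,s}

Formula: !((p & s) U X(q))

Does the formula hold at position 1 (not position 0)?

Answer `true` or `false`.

s_0={}: !((p & s) U X(q))=False ((p & s) U X(q))=True (p & s)=False p=False s=False X(q)=True q=False
s_1={p,q,r,s}: !((p & s) U X(q))=True ((p & s) U X(q))=False (p & s)=True p=True s=True X(q)=False q=True
s_2={s}: !((p & s) U X(q))=True ((p & s) U X(q))=False (p & s)=False p=False s=True X(q)=False q=False
s_3={p}: !((p & s) U X(q))=True ((p & s) U X(q))=False (p & s)=False p=True s=False X(q)=False q=False
s_4={p,s}: !((p & s) U X(q))=False ((p & s) U X(q))=True (p & s)=True p=True s=True X(q)=True q=False
s_5={p,q,s}: !((p & s) U X(q))=True ((p & s) U X(q))=False (p & s)=True p=True s=True X(q)=False q=True
s_6={}: !((p & s) U X(q))=True ((p & s) U X(q))=False (p & s)=False p=False s=False X(q)=False q=False
s_7={p,s}: !((p & s) U X(q))=True ((p & s) U X(q))=False (p & s)=True p=True s=True X(q)=False q=False
Evaluating at position 1: result = True

Answer: true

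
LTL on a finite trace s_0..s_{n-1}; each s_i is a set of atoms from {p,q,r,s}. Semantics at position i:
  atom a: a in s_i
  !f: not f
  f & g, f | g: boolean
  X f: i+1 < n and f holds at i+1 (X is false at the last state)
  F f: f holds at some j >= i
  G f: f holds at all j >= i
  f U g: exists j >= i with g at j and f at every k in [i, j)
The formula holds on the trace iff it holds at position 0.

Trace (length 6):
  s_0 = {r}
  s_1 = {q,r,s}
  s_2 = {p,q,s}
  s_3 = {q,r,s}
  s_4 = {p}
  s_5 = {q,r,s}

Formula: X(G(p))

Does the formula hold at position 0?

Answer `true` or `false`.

s_0={r}: X(G(p))=False G(p)=False p=False
s_1={q,r,s}: X(G(p))=False G(p)=False p=False
s_2={p,q,s}: X(G(p))=False G(p)=False p=True
s_3={q,r,s}: X(G(p))=False G(p)=False p=False
s_4={p}: X(G(p))=False G(p)=False p=True
s_5={q,r,s}: X(G(p))=False G(p)=False p=False

Answer: false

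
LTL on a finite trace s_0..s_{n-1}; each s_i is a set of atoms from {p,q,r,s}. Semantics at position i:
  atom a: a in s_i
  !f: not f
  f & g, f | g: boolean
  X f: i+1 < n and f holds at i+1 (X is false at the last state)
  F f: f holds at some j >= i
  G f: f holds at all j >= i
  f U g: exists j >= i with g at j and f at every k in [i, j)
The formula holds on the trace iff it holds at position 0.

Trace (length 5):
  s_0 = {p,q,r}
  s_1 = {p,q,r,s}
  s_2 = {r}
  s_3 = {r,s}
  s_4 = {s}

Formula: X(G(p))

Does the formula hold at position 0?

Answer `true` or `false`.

s_0={p,q,r}: X(G(p))=False G(p)=False p=True
s_1={p,q,r,s}: X(G(p))=False G(p)=False p=True
s_2={r}: X(G(p))=False G(p)=False p=False
s_3={r,s}: X(G(p))=False G(p)=False p=False
s_4={s}: X(G(p))=False G(p)=False p=False

Answer: false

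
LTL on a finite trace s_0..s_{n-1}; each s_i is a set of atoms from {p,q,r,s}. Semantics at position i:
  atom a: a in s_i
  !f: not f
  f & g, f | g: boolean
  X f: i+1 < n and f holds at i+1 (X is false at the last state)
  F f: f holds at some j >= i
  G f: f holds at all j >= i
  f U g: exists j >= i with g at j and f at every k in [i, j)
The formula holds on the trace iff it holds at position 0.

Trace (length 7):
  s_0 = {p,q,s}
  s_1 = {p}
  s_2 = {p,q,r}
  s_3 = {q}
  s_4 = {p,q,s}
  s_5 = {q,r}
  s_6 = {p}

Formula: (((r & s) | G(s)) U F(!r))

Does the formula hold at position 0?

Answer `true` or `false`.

Answer: true

Derivation:
s_0={p,q,s}: (((r & s) | G(s)) U F(!r))=True ((r & s) | G(s))=False (r & s)=False r=False s=True G(s)=False F(!r)=True !r=True
s_1={p}: (((r & s) | G(s)) U F(!r))=True ((r & s) | G(s))=False (r & s)=False r=False s=False G(s)=False F(!r)=True !r=True
s_2={p,q,r}: (((r & s) | G(s)) U F(!r))=True ((r & s) | G(s))=False (r & s)=False r=True s=False G(s)=False F(!r)=True !r=False
s_3={q}: (((r & s) | G(s)) U F(!r))=True ((r & s) | G(s))=False (r & s)=False r=False s=False G(s)=False F(!r)=True !r=True
s_4={p,q,s}: (((r & s) | G(s)) U F(!r))=True ((r & s) | G(s))=False (r & s)=False r=False s=True G(s)=False F(!r)=True !r=True
s_5={q,r}: (((r & s) | G(s)) U F(!r))=True ((r & s) | G(s))=False (r & s)=False r=True s=False G(s)=False F(!r)=True !r=False
s_6={p}: (((r & s) | G(s)) U F(!r))=True ((r & s) | G(s))=False (r & s)=False r=False s=False G(s)=False F(!r)=True !r=True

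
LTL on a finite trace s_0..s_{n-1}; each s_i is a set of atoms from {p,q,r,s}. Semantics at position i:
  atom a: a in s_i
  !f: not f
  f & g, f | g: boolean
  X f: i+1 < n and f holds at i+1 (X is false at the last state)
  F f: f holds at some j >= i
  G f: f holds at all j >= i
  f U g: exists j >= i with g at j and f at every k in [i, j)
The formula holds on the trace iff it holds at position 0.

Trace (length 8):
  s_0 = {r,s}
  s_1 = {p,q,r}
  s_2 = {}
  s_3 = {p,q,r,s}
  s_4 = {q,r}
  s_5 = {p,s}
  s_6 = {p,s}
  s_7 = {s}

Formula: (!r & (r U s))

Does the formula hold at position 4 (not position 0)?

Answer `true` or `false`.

s_0={r,s}: (!r & (r U s))=False !r=False r=True (r U s)=True s=True
s_1={p,q,r}: (!r & (r U s))=False !r=False r=True (r U s)=False s=False
s_2={}: (!r & (r U s))=False !r=True r=False (r U s)=False s=False
s_3={p,q,r,s}: (!r & (r U s))=False !r=False r=True (r U s)=True s=True
s_4={q,r}: (!r & (r U s))=False !r=False r=True (r U s)=True s=False
s_5={p,s}: (!r & (r U s))=True !r=True r=False (r U s)=True s=True
s_6={p,s}: (!r & (r U s))=True !r=True r=False (r U s)=True s=True
s_7={s}: (!r & (r U s))=True !r=True r=False (r U s)=True s=True
Evaluating at position 4: result = False

Answer: false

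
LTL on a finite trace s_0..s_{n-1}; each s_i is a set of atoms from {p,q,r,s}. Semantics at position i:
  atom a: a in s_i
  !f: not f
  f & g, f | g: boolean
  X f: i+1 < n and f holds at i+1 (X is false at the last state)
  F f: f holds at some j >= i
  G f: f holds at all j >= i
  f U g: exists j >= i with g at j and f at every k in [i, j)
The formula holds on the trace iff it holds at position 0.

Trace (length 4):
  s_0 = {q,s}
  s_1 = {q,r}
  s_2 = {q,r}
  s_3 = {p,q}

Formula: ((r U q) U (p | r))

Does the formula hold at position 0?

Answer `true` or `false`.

s_0={q,s}: ((r U q) U (p | r))=True (r U q)=True r=False q=True (p | r)=False p=False
s_1={q,r}: ((r U q) U (p | r))=True (r U q)=True r=True q=True (p | r)=True p=False
s_2={q,r}: ((r U q) U (p | r))=True (r U q)=True r=True q=True (p | r)=True p=False
s_3={p,q}: ((r U q) U (p | r))=True (r U q)=True r=False q=True (p | r)=True p=True

Answer: true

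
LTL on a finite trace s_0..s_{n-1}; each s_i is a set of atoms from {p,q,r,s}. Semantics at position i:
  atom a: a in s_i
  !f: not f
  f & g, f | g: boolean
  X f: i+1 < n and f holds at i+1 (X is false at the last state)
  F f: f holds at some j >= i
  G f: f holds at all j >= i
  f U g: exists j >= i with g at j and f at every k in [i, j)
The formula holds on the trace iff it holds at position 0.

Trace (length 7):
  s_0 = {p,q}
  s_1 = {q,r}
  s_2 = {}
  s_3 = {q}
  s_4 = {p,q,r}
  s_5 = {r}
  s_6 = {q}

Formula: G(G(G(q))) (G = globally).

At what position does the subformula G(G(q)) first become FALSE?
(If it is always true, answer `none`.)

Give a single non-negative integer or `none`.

Answer: 0

Derivation:
s_0={p,q}: G(G(q))=False G(q)=False q=True
s_1={q,r}: G(G(q))=False G(q)=False q=True
s_2={}: G(G(q))=False G(q)=False q=False
s_3={q}: G(G(q))=False G(q)=False q=True
s_4={p,q,r}: G(G(q))=False G(q)=False q=True
s_5={r}: G(G(q))=False G(q)=False q=False
s_6={q}: G(G(q))=True G(q)=True q=True
G(G(G(q))) holds globally = False
First violation at position 0.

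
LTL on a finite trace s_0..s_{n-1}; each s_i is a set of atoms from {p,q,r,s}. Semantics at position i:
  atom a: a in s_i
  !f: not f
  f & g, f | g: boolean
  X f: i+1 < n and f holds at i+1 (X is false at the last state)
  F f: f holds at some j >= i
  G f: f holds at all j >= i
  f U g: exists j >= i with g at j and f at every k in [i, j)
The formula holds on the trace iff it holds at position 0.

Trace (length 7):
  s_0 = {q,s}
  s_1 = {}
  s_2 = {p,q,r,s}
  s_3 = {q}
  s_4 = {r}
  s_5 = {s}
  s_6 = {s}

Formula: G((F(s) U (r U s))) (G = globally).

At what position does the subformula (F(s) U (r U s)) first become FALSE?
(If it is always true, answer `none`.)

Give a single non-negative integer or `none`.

Answer: none

Derivation:
s_0={q,s}: (F(s) U (r U s))=True F(s)=True s=True (r U s)=True r=False
s_1={}: (F(s) U (r U s))=True F(s)=True s=False (r U s)=False r=False
s_2={p,q,r,s}: (F(s) U (r U s))=True F(s)=True s=True (r U s)=True r=True
s_3={q}: (F(s) U (r U s))=True F(s)=True s=False (r U s)=False r=False
s_4={r}: (F(s) U (r U s))=True F(s)=True s=False (r U s)=True r=True
s_5={s}: (F(s) U (r U s))=True F(s)=True s=True (r U s)=True r=False
s_6={s}: (F(s) U (r U s))=True F(s)=True s=True (r U s)=True r=False
G((F(s) U (r U s))) holds globally = True
No violation — formula holds at every position.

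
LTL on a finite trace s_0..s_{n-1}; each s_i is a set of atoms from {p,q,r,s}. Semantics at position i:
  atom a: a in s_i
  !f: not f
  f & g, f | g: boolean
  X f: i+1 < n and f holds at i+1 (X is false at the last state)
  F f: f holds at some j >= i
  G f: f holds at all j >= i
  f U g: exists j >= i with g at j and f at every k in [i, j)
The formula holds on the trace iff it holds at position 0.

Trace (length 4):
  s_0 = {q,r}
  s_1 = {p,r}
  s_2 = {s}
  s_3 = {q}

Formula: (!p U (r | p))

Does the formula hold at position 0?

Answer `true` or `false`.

Answer: true

Derivation:
s_0={q,r}: (!p U (r | p))=True !p=True p=False (r | p)=True r=True
s_1={p,r}: (!p U (r | p))=True !p=False p=True (r | p)=True r=True
s_2={s}: (!p U (r | p))=False !p=True p=False (r | p)=False r=False
s_3={q}: (!p U (r | p))=False !p=True p=False (r | p)=False r=False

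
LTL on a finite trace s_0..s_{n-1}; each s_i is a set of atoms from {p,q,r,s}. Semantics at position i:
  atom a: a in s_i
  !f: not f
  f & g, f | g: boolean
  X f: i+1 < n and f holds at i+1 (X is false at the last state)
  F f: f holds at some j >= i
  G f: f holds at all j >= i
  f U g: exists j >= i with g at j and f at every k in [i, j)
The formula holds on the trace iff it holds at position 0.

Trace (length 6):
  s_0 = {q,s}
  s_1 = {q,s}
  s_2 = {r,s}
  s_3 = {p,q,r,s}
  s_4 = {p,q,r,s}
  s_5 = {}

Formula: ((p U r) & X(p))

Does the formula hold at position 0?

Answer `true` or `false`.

s_0={q,s}: ((p U r) & X(p))=False (p U r)=False p=False r=False X(p)=False
s_1={q,s}: ((p U r) & X(p))=False (p U r)=False p=False r=False X(p)=False
s_2={r,s}: ((p U r) & X(p))=True (p U r)=True p=False r=True X(p)=True
s_3={p,q,r,s}: ((p U r) & X(p))=True (p U r)=True p=True r=True X(p)=True
s_4={p,q,r,s}: ((p U r) & X(p))=False (p U r)=True p=True r=True X(p)=False
s_5={}: ((p U r) & X(p))=False (p U r)=False p=False r=False X(p)=False

Answer: false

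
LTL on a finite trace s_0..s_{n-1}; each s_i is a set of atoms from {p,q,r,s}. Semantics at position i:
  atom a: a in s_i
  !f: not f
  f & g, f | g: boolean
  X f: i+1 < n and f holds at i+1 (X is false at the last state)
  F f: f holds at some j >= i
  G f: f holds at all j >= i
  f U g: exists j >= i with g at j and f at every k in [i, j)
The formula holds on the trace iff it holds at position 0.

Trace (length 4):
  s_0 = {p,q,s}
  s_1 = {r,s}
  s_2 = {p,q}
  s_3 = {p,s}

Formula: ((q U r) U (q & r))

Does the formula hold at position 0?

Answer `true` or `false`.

Answer: false

Derivation:
s_0={p,q,s}: ((q U r) U (q & r))=False (q U r)=True q=True r=False (q & r)=False
s_1={r,s}: ((q U r) U (q & r))=False (q U r)=True q=False r=True (q & r)=False
s_2={p,q}: ((q U r) U (q & r))=False (q U r)=False q=True r=False (q & r)=False
s_3={p,s}: ((q U r) U (q & r))=False (q U r)=False q=False r=False (q & r)=False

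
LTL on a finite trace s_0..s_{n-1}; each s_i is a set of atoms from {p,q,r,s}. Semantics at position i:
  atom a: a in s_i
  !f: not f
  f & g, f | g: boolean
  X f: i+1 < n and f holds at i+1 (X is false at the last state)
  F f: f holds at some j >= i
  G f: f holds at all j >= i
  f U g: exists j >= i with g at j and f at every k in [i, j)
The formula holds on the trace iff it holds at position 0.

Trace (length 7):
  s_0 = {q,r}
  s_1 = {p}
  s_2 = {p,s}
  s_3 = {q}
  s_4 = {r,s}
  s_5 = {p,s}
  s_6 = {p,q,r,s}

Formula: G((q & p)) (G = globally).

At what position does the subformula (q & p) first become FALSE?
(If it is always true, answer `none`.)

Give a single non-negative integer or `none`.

s_0={q,r}: (q & p)=False q=True p=False
s_1={p}: (q & p)=False q=False p=True
s_2={p,s}: (q & p)=False q=False p=True
s_3={q}: (q & p)=False q=True p=False
s_4={r,s}: (q & p)=False q=False p=False
s_5={p,s}: (q & p)=False q=False p=True
s_6={p,q,r,s}: (q & p)=True q=True p=True
G((q & p)) holds globally = False
First violation at position 0.

Answer: 0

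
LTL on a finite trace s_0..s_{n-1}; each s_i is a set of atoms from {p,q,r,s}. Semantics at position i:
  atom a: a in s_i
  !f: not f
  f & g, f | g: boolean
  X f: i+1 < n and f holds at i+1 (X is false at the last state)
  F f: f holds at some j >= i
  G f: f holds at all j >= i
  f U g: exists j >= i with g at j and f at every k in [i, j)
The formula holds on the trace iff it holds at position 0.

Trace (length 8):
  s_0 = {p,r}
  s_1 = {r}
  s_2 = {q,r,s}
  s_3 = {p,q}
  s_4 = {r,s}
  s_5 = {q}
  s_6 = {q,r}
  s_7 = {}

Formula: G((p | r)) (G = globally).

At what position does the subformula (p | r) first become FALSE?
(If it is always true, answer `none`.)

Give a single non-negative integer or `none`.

s_0={p,r}: (p | r)=True p=True r=True
s_1={r}: (p | r)=True p=False r=True
s_2={q,r,s}: (p | r)=True p=False r=True
s_3={p,q}: (p | r)=True p=True r=False
s_4={r,s}: (p | r)=True p=False r=True
s_5={q}: (p | r)=False p=False r=False
s_6={q,r}: (p | r)=True p=False r=True
s_7={}: (p | r)=False p=False r=False
G((p | r)) holds globally = False
First violation at position 5.

Answer: 5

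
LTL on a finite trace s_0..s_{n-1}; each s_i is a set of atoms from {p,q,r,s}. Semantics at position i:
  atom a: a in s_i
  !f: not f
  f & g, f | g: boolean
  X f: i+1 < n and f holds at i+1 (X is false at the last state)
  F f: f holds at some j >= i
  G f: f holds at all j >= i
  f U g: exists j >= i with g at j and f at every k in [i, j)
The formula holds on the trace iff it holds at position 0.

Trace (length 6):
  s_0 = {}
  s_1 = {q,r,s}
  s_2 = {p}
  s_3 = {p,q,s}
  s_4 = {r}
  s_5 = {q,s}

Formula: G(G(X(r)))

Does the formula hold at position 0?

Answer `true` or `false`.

Answer: false

Derivation:
s_0={}: G(G(X(r)))=False G(X(r))=False X(r)=True r=False
s_1={q,r,s}: G(G(X(r)))=False G(X(r))=False X(r)=False r=True
s_2={p}: G(G(X(r)))=False G(X(r))=False X(r)=False r=False
s_3={p,q,s}: G(G(X(r)))=False G(X(r))=False X(r)=True r=False
s_4={r}: G(G(X(r)))=False G(X(r))=False X(r)=False r=True
s_5={q,s}: G(G(X(r)))=False G(X(r))=False X(r)=False r=False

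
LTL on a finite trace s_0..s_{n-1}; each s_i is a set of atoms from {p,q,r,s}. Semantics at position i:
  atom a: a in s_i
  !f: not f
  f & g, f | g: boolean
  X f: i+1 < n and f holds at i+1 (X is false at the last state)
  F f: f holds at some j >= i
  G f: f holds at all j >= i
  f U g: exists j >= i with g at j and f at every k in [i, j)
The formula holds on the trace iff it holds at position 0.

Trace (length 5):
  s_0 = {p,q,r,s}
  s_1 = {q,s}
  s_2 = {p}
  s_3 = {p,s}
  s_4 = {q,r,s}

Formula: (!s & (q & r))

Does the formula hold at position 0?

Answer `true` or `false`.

Answer: false

Derivation:
s_0={p,q,r,s}: (!s & (q & r))=False !s=False s=True (q & r)=True q=True r=True
s_1={q,s}: (!s & (q & r))=False !s=False s=True (q & r)=False q=True r=False
s_2={p}: (!s & (q & r))=False !s=True s=False (q & r)=False q=False r=False
s_3={p,s}: (!s & (q & r))=False !s=False s=True (q & r)=False q=False r=False
s_4={q,r,s}: (!s & (q & r))=False !s=False s=True (q & r)=True q=True r=True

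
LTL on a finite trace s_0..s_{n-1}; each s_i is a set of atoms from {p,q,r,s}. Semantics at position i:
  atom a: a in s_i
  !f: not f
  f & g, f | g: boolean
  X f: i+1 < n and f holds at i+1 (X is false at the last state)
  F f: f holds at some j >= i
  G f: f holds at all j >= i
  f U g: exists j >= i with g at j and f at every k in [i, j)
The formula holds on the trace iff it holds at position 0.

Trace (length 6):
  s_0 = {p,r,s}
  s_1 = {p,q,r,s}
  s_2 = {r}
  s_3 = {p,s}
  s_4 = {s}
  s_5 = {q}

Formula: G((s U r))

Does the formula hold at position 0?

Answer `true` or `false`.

s_0={p,r,s}: G((s U r))=False (s U r)=True s=True r=True
s_1={p,q,r,s}: G((s U r))=False (s U r)=True s=True r=True
s_2={r}: G((s U r))=False (s U r)=True s=False r=True
s_3={p,s}: G((s U r))=False (s U r)=False s=True r=False
s_4={s}: G((s U r))=False (s U r)=False s=True r=False
s_5={q}: G((s U r))=False (s U r)=False s=False r=False

Answer: false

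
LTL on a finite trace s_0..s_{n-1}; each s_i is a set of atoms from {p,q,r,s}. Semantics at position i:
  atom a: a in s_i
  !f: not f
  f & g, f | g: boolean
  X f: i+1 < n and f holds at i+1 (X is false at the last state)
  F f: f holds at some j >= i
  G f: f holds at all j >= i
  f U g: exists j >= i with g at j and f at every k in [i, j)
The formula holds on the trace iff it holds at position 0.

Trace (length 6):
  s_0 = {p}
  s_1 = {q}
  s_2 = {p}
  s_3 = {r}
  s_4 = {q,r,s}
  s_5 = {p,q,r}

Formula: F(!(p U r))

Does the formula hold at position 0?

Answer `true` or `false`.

Answer: true

Derivation:
s_0={p}: F(!(p U r))=True !(p U r)=True (p U r)=False p=True r=False
s_1={q}: F(!(p U r))=True !(p U r)=True (p U r)=False p=False r=False
s_2={p}: F(!(p U r))=False !(p U r)=False (p U r)=True p=True r=False
s_3={r}: F(!(p U r))=False !(p U r)=False (p U r)=True p=False r=True
s_4={q,r,s}: F(!(p U r))=False !(p U r)=False (p U r)=True p=False r=True
s_5={p,q,r}: F(!(p U r))=False !(p U r)=False (p U r)=True p=True r=True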